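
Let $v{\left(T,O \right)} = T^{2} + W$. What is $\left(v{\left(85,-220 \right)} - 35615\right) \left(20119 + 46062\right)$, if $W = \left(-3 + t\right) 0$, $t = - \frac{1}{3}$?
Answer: $-1878878590$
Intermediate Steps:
$t = - \frac{1}{3}$ ($t = \left(-1\right) \frac{1}{3} = - \frac{1}{3} \approx -0.33333$)
$W = 0$ ($W = \left(-3 - \frac{1}{3}\right) 0 = \left(- \frac{10}{3}\right) 0 = 0$)
$v{\left(T,O \right)} = T^{2}$ ($v{\left(T,O \right)} = T^{2} + 0 = T^{2}$)
$\left(v{\left(85,-220 \right)} - 35615\right) \left(20119 + 46062\right) = \left(85^{2} - 35615\right) \left(20119 + 46062\right) = \left(7225 - 35615\right) 66181 = \left(-28390\right) 66181 = -1878878590$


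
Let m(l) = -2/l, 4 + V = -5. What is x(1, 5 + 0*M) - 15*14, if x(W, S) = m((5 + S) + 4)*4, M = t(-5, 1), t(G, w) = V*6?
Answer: -1474/7 ≈ -210.57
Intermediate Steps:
V = -9 (V = -4 - 5 = -9)
t(G, w) = -54 (t(G, w) = -9*6 = -54)
M = -54
x(W, S) = -8/(9 + S) (x(W, S) = -2/((5 + S) + 4)*4 = -2/(9 + S)*4 = -8/(9 + S))
x(1, 5 + 0*M) - 15*14 = -8/(9 + (5 + 0*(-54))) - 15*14 = -8/(9 + (5 + 0)) - 210 = -8/(9 + 5) - 210 = -8/14 - 210 = -8*1/14 - 210 = -4/7 - 210 = -1474/7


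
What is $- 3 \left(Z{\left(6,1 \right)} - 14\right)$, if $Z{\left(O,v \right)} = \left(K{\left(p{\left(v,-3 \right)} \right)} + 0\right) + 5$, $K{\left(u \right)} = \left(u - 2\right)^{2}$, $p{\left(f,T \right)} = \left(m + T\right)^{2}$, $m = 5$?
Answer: $15$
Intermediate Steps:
$p{\left(f,T \right)} = \left(5 + T\right)^{2}$
$K{\left(u \right)} = \left(-2 + u\right)^{2}$
$Z{\left(O,v \right)} = 9$ ($Z{\left(O,v \right)} = \left(\left(-2 + \left(5 - 3\right)^{2}\right)^{2} + 0\right) + 5 = \left(\left(-2 + 2^{2}\right)^{2} + 0\right) + 5 = \left(\left(-2 + 4\right)^{2} + 0\right) + 5 = \left(2^{2} + 0\right) + 5 = \left(4 + 0\right) + 5 = 4 + 5 = 9$)
$- 3 \left(Z{\left(6,1 \right)} - 14\right) = - 3 \left(9 - 14\right) = \left(-3\right) \left(-5\right) = 15$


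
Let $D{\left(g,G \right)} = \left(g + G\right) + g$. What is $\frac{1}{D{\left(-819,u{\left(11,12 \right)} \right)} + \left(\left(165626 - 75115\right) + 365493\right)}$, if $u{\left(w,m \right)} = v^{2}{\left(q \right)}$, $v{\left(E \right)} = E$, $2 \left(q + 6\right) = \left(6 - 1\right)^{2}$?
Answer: $\frac{4}{1817633} \approx 2.2007 \cdot 10^{-6}$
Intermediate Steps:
$q = \frac{13}{2}$ ($q = -6 + \frac{\left(6 - 1\right)^{2}}{2} = -6 + \frac{5^{2}}{2} = -6 + \frac{1}{2} \cdot 25 = -6 + \frac{25}{2} = \frac{13}{2} \approx 6.5$)
$u{\left(w,m \right)} = \frac{169}{4}$ ($u{\left(w,m \right)} = \left(\frac{13}{2}\right)^{2} = \frac{169}{4}$)
$D{\left(g,G \right)} = G + 2 g$ ($D{\left(g,G \right)} = \left(G + g\right) + g = G + 2 g$)
$\frac{1}{D{\left(-819,u{\left(11,12 \right)} \right)} + \left(\left(165626 - 75115\right) + 365493\right)} = \frac{1}{\left(\frac{169}{4} + 2 \left(-819\right)\right) + \left(\left(165626 - 75115\right) + 365493\right)} = \frac{1}{\left(\frac{169}{4} - 1638\right) + \left(\left(165626 - 75115\right) + 365493\right)} = \frac{1}{- \frac{6383}{4} + \left(90511 + 365493\right)} = \frac{1}{- \frac{6383}{4} + 456004} = \frac{1}{\frac{1817633}{4}} = \frac{4}{1817633}$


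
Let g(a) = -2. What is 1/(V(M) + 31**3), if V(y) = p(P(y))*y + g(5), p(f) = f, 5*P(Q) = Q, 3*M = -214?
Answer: 45/1386301 ≈ 3.2460e-5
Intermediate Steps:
M = -214/3 (M = (1/3)*(-214) = -214/3 ≈ -71.333)
P(Q) = Q/5
V(y) = -2 + y**2/5 (V(y) = (y/5)*y - 2 = y**2/5 - 2 = -2 + y**2/5)
1/(V(M) + 31**3) = 1/((-2 + (-214/3)**2/5) + 31**3) = 1/((-2 + (1/5)*(45796/9)) + 29791) = 1/((-2 + 45796/45) + 29791) = 1/(45706/45 + 29791) = 1/(1386301/45) = 45/1386301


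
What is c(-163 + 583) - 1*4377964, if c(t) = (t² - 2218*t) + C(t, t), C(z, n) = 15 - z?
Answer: -5133529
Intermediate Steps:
c(t) = 15 + t² - 2219*t (c(t) = (t² - 2218*t) + (15 - t) = 15 + t² - 2219*t)
c(-163 + 583) - 1*4377964 = (15 + (-163 + 583)² - 2219*(-163 + 583)) - 1*4377964 = (15 + 420² - 2219*420) - 4377964 = (15 + 176400 - 931980) - 4377964 = -755565 - 4377964 = -5133529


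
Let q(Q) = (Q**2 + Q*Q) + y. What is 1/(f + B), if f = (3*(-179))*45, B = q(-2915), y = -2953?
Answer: 1/16967332 ≈ 5.8937e-8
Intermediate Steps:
q(Q) = -2953 + 2*Q**2 (q(Q) = (Q**2 + Q*Q) - 2953 = (Q**2 + Q**2) - 2953 = 2*Q**2 - 2953 = -2953 + 2*Q**2)
B = 16991497 (B = -2953 + 2*(-2915)**2 = -2953 + 2*8497225 = -2953 + 16994450 = 16991497)
f = -24165 (f = -537*45 = -24165)
1/(f + B) = 1/(-24165 + 16991497) = 1/16967332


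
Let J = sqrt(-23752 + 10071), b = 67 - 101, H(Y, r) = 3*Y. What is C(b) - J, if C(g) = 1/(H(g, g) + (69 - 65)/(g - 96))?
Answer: -65/6632 - I*sqrt(13681) ≈ -0.009801 - 116.97*I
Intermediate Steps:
b = -34
J = I*sqrt(13681) (J = sqrt(-13681) = I*sqrt(13681) ≈ 116.97*I)
C(g) = 1/(3*g + 4/(-96 + g)) (C(g) = 1/(3*g + (69 - 65)/(g - 96)) = 1/(3*g + 4/(-96 + g)))
C(b) - J = (-96 - 34)/(4 - 288*(-34) + 3*(-34)**2) - I*sqrt(13681) = -130/(4 + 9792 + 3*1156) - I*sqrt(13681) = -130/(4 + 9792 + 3468) - I*sqrt(13681) = -130/13264 - I*sqrt(13681) = (1/13264)*(-130) - I*sqrt(13681) = -65/6632 - I*sqrt(13681)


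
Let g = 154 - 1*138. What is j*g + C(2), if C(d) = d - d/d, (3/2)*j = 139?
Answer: 4451/3 ≈ 1483.7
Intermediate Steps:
j = 278/3 (j = (⅔)*139 = 278/3 ≈ 92.667)
g = 16 (g = 154 - 138 = 16)
C(d) = -1 + d (C(d) = d - 1*1 = d - 1 = -1 + d)
j*g + C(2) = (278/3)*16 + (-1 + 2) = 4448/3 + 1 = 4451/3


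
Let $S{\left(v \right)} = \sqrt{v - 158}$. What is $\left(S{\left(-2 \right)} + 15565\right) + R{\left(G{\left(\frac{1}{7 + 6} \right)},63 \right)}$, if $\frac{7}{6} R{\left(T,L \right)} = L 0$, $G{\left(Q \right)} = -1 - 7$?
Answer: $15565 + 4 i \sqrt{10} \approx 15565.0 + 12.649 i$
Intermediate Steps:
$S{\left(v \right)} = \sqrt{-158 + v}$
$G{\left(Q \right)} = -8$ ($G{\left(Q \right)} = -1 - 7 = -8$)
$R{\left(T,L \right)} = 0$ ($R{\left(T,L \right)} = \frac{6 L 0}{7} = \frac{6}{7} \cdot 0 = 0$)
$\left(S{\left(-2 \right)} + 15565\right) + R{\left(G{\left(\frac{1}{7 + 6} \right)},63 \right)} = \left(\sqrt{-158 - 2} + 15565\right) + 0 = \left(\sqrt{-160} + 15565\right) + 0 = \left(4 i \sqrt{10} + 15565\right) + 0 = \left(15565 + 4 i \sqrt{10}\right) + 0 = 15565 + 4 i \sqrt{10}$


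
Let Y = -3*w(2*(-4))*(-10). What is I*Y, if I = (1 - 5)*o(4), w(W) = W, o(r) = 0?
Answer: 0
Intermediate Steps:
I = 0 (I = (1 - 5)*0 = -4*0 = 0)
Y = -240 (Y = -6*(-4)*(-10) = -3*(-8)*(-10) = 24*(-10) = -240)
I*Y = 0*(-240) = 0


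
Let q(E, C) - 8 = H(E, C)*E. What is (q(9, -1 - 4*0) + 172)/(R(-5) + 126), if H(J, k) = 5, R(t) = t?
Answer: 225/121 ≈ 1.8595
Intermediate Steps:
q(E, C) = 8 + 5*E
(q(9, -1 - 4*0) + 172)/(R(-5) + 126) = ((8 + 5*9) + 172)/(-5 + 126) = ((8 + 45) + 172)/121 = (53 + 172)*(1/121) = 225*(1/121) = 225/121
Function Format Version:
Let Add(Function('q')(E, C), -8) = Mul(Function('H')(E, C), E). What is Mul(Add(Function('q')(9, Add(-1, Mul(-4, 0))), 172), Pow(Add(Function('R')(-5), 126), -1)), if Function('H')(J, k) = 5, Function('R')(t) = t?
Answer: Rational(225, 121) ≈ 1.8595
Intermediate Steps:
Function('q')(E, C) = Add(8, Mul(5, E))
Mul(Add(Function('q')(9, Add(-1, Mul(-4, 0))), 172), Pow(Add(Function('R')(-5), 126), -1)) = Mul(Add(Add(8, Mul(5, 9)), 172), Pow(Add(-5, 126), -1)) = Mul(Add(Add(8, 45), 172), Pow(121, -1)) = Mul(Add(53, 172), Rational(1, 121)) = Mul(225, Rational(1, 121)) = Rational(225, 121)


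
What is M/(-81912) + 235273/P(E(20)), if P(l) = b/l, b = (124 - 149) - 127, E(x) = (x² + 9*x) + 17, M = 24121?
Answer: -719074862879/778164 ≈ -9.2407e+5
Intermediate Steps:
E(x) = 17 + x² + 9*x
b = -152 (b = -25 - 127 = -152)
P(l) = -152/l
M/(-81912) + 235273/P(E(20)) = 24121/(-81912) + 235273/((-152/(17 + 20² + 9*20))) = 24121*(-1/81912) + 235273/((-152/(17 + 400 + 180))) = -24121/81912 + 235273/((-152/597)) = -24121/81912 + 235273/((-152*1/597)) = -24121/81912 + 235273/(-152/597) = -24121/81912 + 235273*(-597/152) = -24121/81912 - 140457981/152 = -719074862879/778164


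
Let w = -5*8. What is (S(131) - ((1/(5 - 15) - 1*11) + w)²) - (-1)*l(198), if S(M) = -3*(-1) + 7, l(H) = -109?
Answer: -271021/100 ≈ -2710.2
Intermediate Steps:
w = -40
S(M) = 10 (S(M) = 3 + 7 = 10)
(S(131) - ((1/(5 - 15) - 1*11) + w)²) - (-1)*l(198) = (10 - ((1/(5 - 15) - 1*11) - 40)²) - (-1)*(-109) = (10 - ((1/(-10) - 11) - 40)²) - 1*109 = (10 - ((-⅒ - 11) - 40)²) - 109 = (10 - (-111/10 - 40)²) - 109 = (10 - (-511/10)²) - 109 = (10 - 1*261121/100) - 109 = (10 - 261121/100) - 109 = -260121/100 - 109 = -271021/100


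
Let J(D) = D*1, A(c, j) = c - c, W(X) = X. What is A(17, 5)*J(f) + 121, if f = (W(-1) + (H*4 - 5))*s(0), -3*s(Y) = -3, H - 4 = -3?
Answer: 121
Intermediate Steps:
H = 1 (H = 4 - 3 = 1)
s(Y) = 1 (s(Y) = -⅓*(-3) = 1)
A(c, j) = 0
f = -2 (f = (-1 + (1*4 - 5))*1 = (-1 + (4 - 5))*1 = (-1 - 1)*1 = -2*1 = -2)
J(D) = D
A(17, 5)*J(f) + 121 = 0*(-2) + 121 = 0 + 121 = 121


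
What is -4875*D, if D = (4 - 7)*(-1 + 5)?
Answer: 58500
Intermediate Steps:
D = -12 (D = -3*4 = -12)
-4875*D = -4875*(-12) = 58500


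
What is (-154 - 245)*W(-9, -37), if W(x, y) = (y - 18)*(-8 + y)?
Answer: -987525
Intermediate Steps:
W(x, y) = (-18 + y)*(-8 + y)
(-154 - 245)*W(-9, -37) = (-154 - 245)*(144 + (-37)² - 26*(-37)) = -399*(144 + 1369 + 962) = -399*2475 = -987525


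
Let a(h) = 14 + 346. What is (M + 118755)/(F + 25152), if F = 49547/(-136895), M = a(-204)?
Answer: 16306247925/3443133493 ≈ 4.7359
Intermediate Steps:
a(h) = 360
M = 360
F = -49547/136895 (F = 49547*(-1/136895) = -49547/136895 ≈ -0.36193)
(M + 118755)/(F + 25152) = (360 + 118755)/(-49547/136895 + 25152) = 119115/(3443133493/136895) = 119115*(136895/3443133493) = 16306247925/3443133493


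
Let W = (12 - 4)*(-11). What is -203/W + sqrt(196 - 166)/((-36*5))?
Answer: 203/88 - sqrt(30)/180 ≈ 2.2764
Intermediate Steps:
W = -88 (W = 8*(-11) = -88)
-203/W + sqrt(196 - 166)/((-36*5)) = -203/(-88) + sqrt(196 - 166)/((-36*5)) = -203*(-1/88) + sqrt(30)/(-180) = 203/88 + sqrt(30)*(-1/180) = 203/88 - sqrt(30)/180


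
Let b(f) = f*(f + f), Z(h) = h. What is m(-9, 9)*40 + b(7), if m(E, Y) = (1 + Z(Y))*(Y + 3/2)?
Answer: 4298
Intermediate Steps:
b(f) = 2*f² (b(f) = f*(2*f) = 2*f²)
m(E, Y) = (1 + Y)*(3/2 + Y) (m(E, Y) = (1 + Y)*(Y + 3/2) = (1 + Y)*(3/2 + Y))
m(-9, 9)*40 + b(7) = (3/2 + 9² + (5/2)*9)*40 + 2*7² = (3/2 + 81 + 45/2)*40 + 2*49 = 105*40 + 98 = 4200 + 98 = 4298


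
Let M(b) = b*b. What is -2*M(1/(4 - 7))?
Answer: -2/9 ≈ -0.22222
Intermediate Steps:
M(b) = b²
-2*M(1/(4 - 7)) = -2/(4 - 7)² = -2*(1/(-3))² = -2*(-⅓)² = -2*⅑ = -2/9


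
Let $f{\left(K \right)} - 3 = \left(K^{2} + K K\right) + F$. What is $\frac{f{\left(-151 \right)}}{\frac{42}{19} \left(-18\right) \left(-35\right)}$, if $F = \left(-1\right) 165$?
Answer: $\frac{43168}{1323} \approx 32.629$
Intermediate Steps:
$F = -165$
$f{\left(K \right)} = -162 + 2 K^{2}$ ($f{\left(K \right)} = 3 - \left(165 - K^{2} - K K\right) = 3 + \left(\left(K^{2} + K^{2}\right) - 165\right) = 3 + \left(2 K^{2} - 165\right) = 3 + \left(-165 + 2 K^{2}\right) = -162 + 2 K^{2}$)
$\frac{f{\left(-151 \right)}}{\frac{42}{19} \left(-18\right) \left(-35\right)} = \frac{-162 + 2 \left(-151\right)^{2}}{\frac{42}{19} \left(-18\right) \left(-35\right)} = \frac{-162 + 2 \cdot 22801}{42 \cdot \frac{1}{19} \left(-18\right) \left(-35\right)} = \frac{-162 + 45602}{\frac{42}{19} \left(-18\right) \left(-35\right)} = \frac{45440}{\left(- \frac{756}{19}\right) \left(-35\right)} = \frac{45440}{\frac{26460}{19}} = 45440 \cdot \frac{19}{26460} = \frac{43168}{1323}$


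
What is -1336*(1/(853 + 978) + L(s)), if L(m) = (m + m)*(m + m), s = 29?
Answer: -8229071960/1831 ≈ -4.4943e+6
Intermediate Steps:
L(m) = 4*m**2 (L(m) = (2*m)*(2*m) = 4*m**2)
-1336*(1/(853 + 978) + L(s)) = -1336*(1/(853 + 978) + 4*29**2) = -1336*(1/1831 + 4*841) = -1336*(1/1831 + 3364) = -1336*6159485/1831 = -8229071960/1831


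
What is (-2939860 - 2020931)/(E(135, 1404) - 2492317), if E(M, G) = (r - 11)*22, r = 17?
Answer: 4960791/2492185 ≈ 1.9905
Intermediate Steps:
E(M, G) = 132 (E(M, G) = (17 - 11)*22 = 6*22 = 132)
(-2939860 - 2020931)/(E(135, 1404) - 2492317) = (-2939860 - 2020931)/(132 - 2492317) = -4960791/(-2492185) = -4960791*(-1/2492185) = 4960791/2492185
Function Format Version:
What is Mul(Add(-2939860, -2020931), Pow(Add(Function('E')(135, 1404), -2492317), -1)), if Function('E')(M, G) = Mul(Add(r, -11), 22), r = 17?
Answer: Rational(4960791, 2492185) ≈ 1.9905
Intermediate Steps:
Function('E')(M, G) = 132 (Function('E')(M, G) = Mul(Add(17, -11), 22) = Mul(6, 22) = 132)
Mul(Add(-2939860, -2020931), Pow(Add(Function('E')(135, 1404), -2492317), -1)) = Mul(Add(-2939860, -2020931), Pow(Add(132, -2492317), -1)) = Mul(-4960791, Pow(-2492185, -1)) = Mul(-4960791, Rational(-1, 2492185)) = Rational(4960791, 2492185)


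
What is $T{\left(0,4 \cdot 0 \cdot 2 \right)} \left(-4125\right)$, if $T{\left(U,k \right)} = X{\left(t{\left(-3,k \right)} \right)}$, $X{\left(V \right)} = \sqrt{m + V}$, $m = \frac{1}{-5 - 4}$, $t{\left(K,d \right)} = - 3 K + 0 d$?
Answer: $- 5500 \sqrt{5} \approx -12298.0$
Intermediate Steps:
$t{\left(K,d \right)} = - 3 K$ ($t{\left(K,d \right)} = - 3 K + 0 = - 3 K$)
$m = - \frac{1}{9}$ ($m = \frac{1}{-9} = - \frac{1}{9} \approx -0.11111$)
$X{\left(V \right)} = \sqrt{- \frac{1}{9} + V}$
$T{\left(U,k \right)} = \frac{4 \sqrt{5}}{3}$ ($T{\left(U,k \right)} = \frac{\sqrt{-1 + 9 \left(\left(-3\right) \left(-3\right)\right)}}{3} = \frac{\sqrt{-1 + 9 \cdot 9}}{3} = \frac{\sqrt{-1 + 81}}{3} = \frac{\sqrt{80}}{3} = \frac{4 \sqrt{5}}{3}$)
$T{\left(0,4 \cdot 0 \cdot 2 \right)} \left(-4125\right) = \frac{4 \sqrt{5}}{3} \left(-4125\right) = - 5500 \sqrt{5}$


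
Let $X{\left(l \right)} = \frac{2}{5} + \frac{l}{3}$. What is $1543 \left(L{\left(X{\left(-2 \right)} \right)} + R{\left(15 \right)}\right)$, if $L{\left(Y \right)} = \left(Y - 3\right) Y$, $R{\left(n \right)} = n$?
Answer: $\frac{5510053}{225} \approx 24489.0$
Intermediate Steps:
$X{\left(l \right)} = \frac{2}{5} + \frac{l}{3}$ ($X{\left(l \right)} = 2 \cdot \frac{1}{5} + l \frac{1}{3} = \frac{2}{5} + \frac{l}{3}$)
$L{\left(Y \right)} = Y \left(-3 + Y\right)$ ($L{\left(Y \right)} = \left(-3 + Y\right) Y = Y \left(-3 + Y\right)$)
$1543 \left(L{\left(X{\left(-2 \right)} \right)} + R{\left(15 \right)}\right) = 1543 \left(\left(\frac{2}{5} + \frac{1}{3} \left(-2\right)\right) \left(-3 + \left(\frac{2}{5} + \frac{1}{3} \left(-2\right)\right)\right) + 15\right) = 1543 \left(\left(\frac{2}{5} - \frac{2}{3}\right) \left(-3 + \left(\frac{2}{5} - \frac{2}{3}\right)\right) + 15\right) = 1543 \left(- \frac{4 \left(-3 - \frac{4}{15}\right)}{15} + 15\right) = 1543 \left(\left(- \frac{4}{15}\right) \left(- \frac{49}{15}\right) + 15\right) = 1543 \left(\frac{196}{225} + 15\right) = 1543 \cdot \frac{3571}{225} = \frac{5510053}{225}$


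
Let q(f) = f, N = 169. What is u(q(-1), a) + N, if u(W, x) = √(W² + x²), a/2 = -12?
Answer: 169 + √577 ≈ 193.02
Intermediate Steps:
a = -24 (a = 2*(-12) = -24)
u(q(-1), a) + N = √((-1)² + (-24)²) + 169 = √(1 + 576) + 169 = √577 + 169 = 169 + √577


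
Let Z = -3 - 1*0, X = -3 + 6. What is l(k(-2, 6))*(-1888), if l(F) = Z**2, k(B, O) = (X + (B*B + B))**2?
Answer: -16992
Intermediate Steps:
X = 3
Z = -3 (Z = -3 + 0 = -3)
k(B, O) = (3 + B + B**2)**2 (k(B, O) = (3 + (B*B + B))**2 = (3 + (B**2 + B))**2 = (3 + (B + B**2))**2 = (3 + B + B**2)**2)
l(F) = 9 (l(F) = (-3)**2 = 9)
l(k(-2, 6))*(-1888) = 9*(-1888) = -16992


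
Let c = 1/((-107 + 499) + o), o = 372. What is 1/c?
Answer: 764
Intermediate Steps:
c = 1/764 (c = 1/((-107 + 499) + 372) = 1/(392 + 372) = 1/764 ≈ 0.0013089)
1/c = 1/(1/764) = 764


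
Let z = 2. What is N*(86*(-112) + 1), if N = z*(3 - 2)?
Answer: -19262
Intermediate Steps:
N = 2 (N = 2*(3 - 2) = 2*1 = 2)
N*(86*(-112) + 1) = 2*(86*(-112) + 1) = 2*(-9632 + 1) = 2*(-9631) = -19262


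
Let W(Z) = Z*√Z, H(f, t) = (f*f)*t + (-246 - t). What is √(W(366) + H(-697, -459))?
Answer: √(-222986118 + 366*√366) ≈ 14932.0*I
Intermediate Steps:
H(f, t) = -246 - t + t*f² (H(f, t) = f²*t + (-246 - t) = t*f² + (-246 - t) = -246 - t + t*f²)
W(Z) = Z^(3/2)
√(W(366) + H(-697, -459)) = √(366^(3/2) + (-246 - 1*(-459) - 459*(-697)²)) = √(366*√366 + (-246 + 459 - 459*485809)) = √(366*√366 + (-246 + 459 - 222986331)) = √(366*√366 - 222986118) = √(-222986118 + 366*√366)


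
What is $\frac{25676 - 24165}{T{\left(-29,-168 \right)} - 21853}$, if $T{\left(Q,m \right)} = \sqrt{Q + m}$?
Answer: $- \frac{33019883}{477553806} - \frac{1511 i \sqrt{197}}{477553806} \approx -0.069144 - 4.4409 \cdot 10^{-5} i$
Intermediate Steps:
$\frac{25676 - 24165}{T{\left(-29,-168 \right)} - 21853} = \frac{25676 - 24165}{\sqrt{-29 - 168} - 21853} = \frac{1511}{\sqrt{-197} - 21853} = \frac{1511}{i \sqrt{197} - 21853} = \frac{1511}{-21853 + i \sqrt{197}}$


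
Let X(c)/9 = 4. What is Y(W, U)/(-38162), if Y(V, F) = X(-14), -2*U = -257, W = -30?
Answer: -18/19081 ≈ -0.00094335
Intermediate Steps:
U = 257/2 (U = -½*(-257) = 257/2 ≈ 128.50)
X(c) = 36 (X(c) = 9*4 = 36)
Y(V, F) = 36
Y(W, U)/(-38162) = 36/(-38162) = 36*(-1/38162) = -18/19081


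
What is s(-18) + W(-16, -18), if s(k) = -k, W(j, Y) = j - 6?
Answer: -4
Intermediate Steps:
W(j, Y) = -6 + j
s(-18) + W(-16, -18) = -1*(-18) + (-6 - 16) = 18 - 22 = -4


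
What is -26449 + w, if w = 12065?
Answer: -14384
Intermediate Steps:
-26449 + w = -26449 + 12065 = -14384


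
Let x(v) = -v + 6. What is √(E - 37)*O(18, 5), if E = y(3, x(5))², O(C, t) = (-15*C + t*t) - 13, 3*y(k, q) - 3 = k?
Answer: -258*I*√33 ≈ -1482.1*I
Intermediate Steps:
x(v) = 6 - v
y(k, q) = 1 + k/3
O(C, t) = -13 + t² - 15*C (O(C, t) = (-15*C + t²) - 13 = (t² - 15*C) - 13 = -13 + t² - 15*C)
E = 4 (E = (1 + (⅓)*3)² = (1 + 1)² = 2² = 4)
√(E - 37)*O(18, 5) = √(4 - 37)*(-13 + 5² - 15*18) = √(-33)*(-13 + 25 - 270) = (I*√33)*(-258) = -258*I*√33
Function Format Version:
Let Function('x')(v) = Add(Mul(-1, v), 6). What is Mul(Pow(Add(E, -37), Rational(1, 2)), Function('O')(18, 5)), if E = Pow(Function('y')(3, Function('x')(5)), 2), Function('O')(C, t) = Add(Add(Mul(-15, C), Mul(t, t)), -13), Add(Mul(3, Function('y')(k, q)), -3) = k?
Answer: Mul(-258, I, Pow(33, Rational(1, 2))) ≈ Mul(-1482.1, I)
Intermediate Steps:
Function('x')(v) = Add(6, Mul(-1, v))
Function('y')(k, q) = Add(1, Mul(Rational(1, 3), k))
Function('O')(C, t) = Add(-13, Pow(t, 2), Mul(-15, C)) (Function('O')(C, t) = Add(Add(Mul(-15, C), Pow(t, 2)), -13) = Add(Add(Pow(t, 2), Mul(-15, C)), -13) = Add(-13, Pow(t, 2), Mul(-15, C)))
E = 4 (E = Pow(Add(1, Mul(Rational(1, 3), 3)), 2) = Pow(Add(1, 1), 2) = Pow(2, 2) = 4)
Mul(Pow(Add(E, -37), Rational(1, 2)), Function('O')(18, 5)) = Mul(Pow(Add(4, -37), Rational(1, 2)), Add(-13, Pow(5, 2), Mul(-15, 18))) = Mul(Pow(-33, Rational(1, 2)), Add(-13, 25, -270)) = Mul(Mul(I, Pow(33, Rational(1, 2))), -258) = Mul(-258, I, Pow(33, Rational(1, 2)))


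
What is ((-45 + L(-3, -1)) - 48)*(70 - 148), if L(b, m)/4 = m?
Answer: 7566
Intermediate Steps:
L(b, m) = 4*m
((-45 + L(-3, -1)) - 48)*(70 - 148) = ((-45 + 4*(-1)) - 48)*(70 - 148) = ((-45 - 4) - 48)*(-78) = (-49 - 48)*(-78) = -97*(-78) = 7566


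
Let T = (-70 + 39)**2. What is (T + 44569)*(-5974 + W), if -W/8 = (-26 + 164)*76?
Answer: -4092145340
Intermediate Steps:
W = -83904 (W = -8*(-26 + 164)*76 = -1104*76 = -8*10488 = -83904)
T = 961 (T = (-31)**2 = 961)
(T + 44569)*(-5974 + W) = (961 + 44569)*(-5974 - 83904) = 45530*(-89878) = -4092145340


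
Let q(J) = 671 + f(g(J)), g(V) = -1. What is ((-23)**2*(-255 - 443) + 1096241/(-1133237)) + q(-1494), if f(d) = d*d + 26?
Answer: -417648793169/1133237 ≈ -3.6855e+5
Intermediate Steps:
f(d) = 26 + d**2 (f(d) = d**2 + 26 = 26 + d**2)
q(J) = 698 (q(J) = 671 + (26 + (-1)**2) = 671 + (26 + 1) = 671 + 27 = 698)
((-23)**2*(-255 - 443) + 1096241/(-1133237)) + q(-1494) = ((-23)**2*(-255 - 443) + 1096241/(-1133237)) + 698 = (529*(-698) + 1096241*(-1/1133237)) + 698 = (-369242 - 1096241/1133237) + 698 = -418439792595/1133237 + 698 = -417648793169/1133237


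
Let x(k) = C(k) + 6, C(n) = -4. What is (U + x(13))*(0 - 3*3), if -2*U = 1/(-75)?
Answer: -903/50 ≈ -18.060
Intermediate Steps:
x(k) = 2 (x(k) = -4 + 6 = 2)
U = 1/150 (U = -1/2/(-75) = -1/2*(-1/75) = 1/150 ≈ 0.0066667)
(U + x(13))*(0 - 3*3) = (1/150 + 2)*(0 - 3*3) = 301*(0 - 9)/150 = (301/150)*(-9) = -903/50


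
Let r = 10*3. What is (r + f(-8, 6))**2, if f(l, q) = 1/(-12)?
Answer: 128881/144 ≈ 895.01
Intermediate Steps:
f(l, q) = -1/12 (f(l, q) = 1*(-1/12) = -1/12)
r = 30
(r + f(-8, 6))**2 = (30 - 1/12)**2 = (359/12)**2 = 128881/144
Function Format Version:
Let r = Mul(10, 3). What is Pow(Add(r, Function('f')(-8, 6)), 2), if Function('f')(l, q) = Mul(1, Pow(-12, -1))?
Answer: Rational(128881, 144) ≈ 895.01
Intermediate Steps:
Function('f')(l, q) = Rational(-1, 12) (Function('f')(l, q) = Mul(1, Rational(-1, 12)) = Rational(-1, 12))
r = 30
Pow(Add(r, Function('f')(-8, 6)), 2) = Pow(Add(30, Rational(-1, 12)), 2) = Pow(Rational(359, 12), 2) = Rational(128881, 144)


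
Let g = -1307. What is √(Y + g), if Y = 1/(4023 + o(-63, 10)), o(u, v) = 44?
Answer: 4*I*√27574509/581 ≈ 36.152*I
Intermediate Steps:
Y = 1/4067 (Y = 1/(4023 + 44) = 1/4067 ≈ 0.00024588)
√(Y + g) = √(1/4067 - 1307) = √(-5315568/4067) = 4*I*√27574509/581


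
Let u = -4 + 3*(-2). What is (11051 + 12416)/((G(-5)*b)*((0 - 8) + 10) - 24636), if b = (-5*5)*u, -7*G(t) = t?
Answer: -164269/169952 ≈ -0.96656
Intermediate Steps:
u = -10 (u = -4 - 6 = -10)
G(t) = -t/7
b = 250 (b = -5*5*(-10) = -25*(-10) = 250)
(11051 + 12416)/((G(-5)*b)*((0 - 8) + 10) - 24636) = (11051 + 12416)/((-⅐*(-5)*250)*((0 - 8) + 10) - 24636) = 23467/(((5/7)*250)*(-8 + 10) - 24636) = 23467/((1250/7)*2 - 24636) = 23467/(2500/7 - 24636) = 23467/(-169952/7) = 23467*(-7/169952) = -164269/169952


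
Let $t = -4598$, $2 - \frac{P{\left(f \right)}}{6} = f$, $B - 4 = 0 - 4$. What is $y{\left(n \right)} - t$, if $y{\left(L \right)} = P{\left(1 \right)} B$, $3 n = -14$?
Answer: $4598$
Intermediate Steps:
$B = 0$ ($B = 4 + \left(0 - 4\right) = 4 - 4 = 0$)
$P{\left(f \right)} = 12 - 6 f$
$n = - \frac{14}{3}$ ($n = \frac{1}{3} \left(-14\right) = - \frac{14}{3} \approx -4.6667$)
$y{\left(L \right)} = 0$ ($y{\left(L \right)} = \left(12 - 6\right) 0 = 6 \cdot 0 = 0$)
$y{\left(n \right)} - t = 0 - -4598 = 0 + 4598 = 4598$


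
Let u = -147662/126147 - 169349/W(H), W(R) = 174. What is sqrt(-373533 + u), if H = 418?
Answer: I*sqrt(20047964800013705730)/7316526 ≈ 611.97*I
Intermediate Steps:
u = -7129520497/7316526 (u = -147662/126147 - 169349/174 = -7129520497/7316526 ≈ -974.44)
sqrt(-373533 + u) = sqrt(-373533 - 7129520497/7316526) = sqrt(-2740093426855/7316526) = I*sqrt(20047964800013705730)/7316526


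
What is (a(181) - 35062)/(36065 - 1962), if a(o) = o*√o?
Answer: -35062/34103 + 181*√181/34103 ≈ -0.95672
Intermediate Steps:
a(o) = o^(3/2)
(a(181) - 35062)/(36065 - 1962) = (181^(3/2) - 35062)/(36065 - 1962) = (181*√181 - 35062)/34103 = (-35062 + 181*√181)*(1/34103) = -35062/34103 + 181*√181/34103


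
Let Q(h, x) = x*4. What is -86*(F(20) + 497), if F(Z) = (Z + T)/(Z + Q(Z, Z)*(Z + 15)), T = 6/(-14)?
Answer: -421869431/9870 ≈ -42743.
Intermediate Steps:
Q(h, x) = 4*x
T = -3/7 (T = 6*(-1/14) = -3/7 ≈ -0.42857)
F(Z) = (-3/7 + Z)/(Z + 4*Z*(15 + Z)) (F(Z) = (Z - 3/7)/(Z + (4*Z)*(Z + 15)) = (-3/7 + Z)/(Z + (4*Z)*(15 + Z)) = (-3/7 + Z)/(Z + 4*Z*(15 + Z)))
-86*(F(20) + 497) = -86*((-3/7 + 20)/(20*(61 + 4*20)) + 497) = -86*((1/20)*(137/7)/(61 + 80) + 497) = -86*((1/20)*(137/7)/141 + 497) = -86*((1/20)*(1/141)*(137/7) + 497) = -86*(137/19740 + 497) = -86*9810917/19740 = -421869431/9870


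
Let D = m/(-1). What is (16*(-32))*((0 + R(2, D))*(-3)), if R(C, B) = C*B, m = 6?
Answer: -18432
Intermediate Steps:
D = -6 (D = 6/(-1) = 6*(-1) = -6)
R(C, B) = B*C
(16*(-32))*((0 + R(2, D))*(-3)) = (16*(-32))*((0 - 6*2)*(-3)) = -512*(0 - 12)*(-3) = -(-6144)*(-3) = -512*36 = -18432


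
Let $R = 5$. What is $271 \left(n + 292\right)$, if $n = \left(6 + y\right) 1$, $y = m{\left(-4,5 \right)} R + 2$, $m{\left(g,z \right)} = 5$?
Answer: $88075$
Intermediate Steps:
$y = 27$ ($y = 5 \cdot 5 + 2 = 25 + 2 = 27$)
$n = 33$ ($n = \left(6 + 27\right) 1 = 33 \cdot 1 = 33$)
$271 \left(n + 292\right) = 271 \left(33 + 292\right) = 271 \cdot 325 = 88075$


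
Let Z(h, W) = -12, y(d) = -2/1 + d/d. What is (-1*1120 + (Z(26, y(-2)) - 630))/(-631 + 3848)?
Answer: -1762/3217 ≈ -0.54772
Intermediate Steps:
y(d) = -1 (y(d) = -2*1 + 1 = -2 + 1 = -1)
(-1*1120 + (Z(26, y(-2)) - 630))/(-631 + 3848) = (-1*1120 + (-12 - 630))/(-631 + 3848) = (-1120 - 642)/3217 = -1762*1/3217 = -1762/3217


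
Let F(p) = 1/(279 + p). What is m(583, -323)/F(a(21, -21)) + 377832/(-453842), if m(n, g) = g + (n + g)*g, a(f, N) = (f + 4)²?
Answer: -17293629629868/226921 ≈ -7.6210e+7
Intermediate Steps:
a(f, N) = (4 + f)²
m(n, g) = g + g*(g + n) (m(n, g) = g + (g + n)*g = g + g*(g + n))
m(583, -323)/F(a(21, -21)) + 377832/(-453842) = (-323*(1 - 323 + 583))/(1/(279 + (4 + 21)²)) + 377832/(-453842) = (-323*261)/(1/(279 + 25²)) + 377832*(-1/453842) = -84303/(1/(279 + 625)) - 188916/226921 = -84303/(1/904) - 188916/226921 = -84303/1/904 - 188916/226921 = -84303*904 - 188916/226921 = -76209912 - 188916/226921 = -17293629629868/226921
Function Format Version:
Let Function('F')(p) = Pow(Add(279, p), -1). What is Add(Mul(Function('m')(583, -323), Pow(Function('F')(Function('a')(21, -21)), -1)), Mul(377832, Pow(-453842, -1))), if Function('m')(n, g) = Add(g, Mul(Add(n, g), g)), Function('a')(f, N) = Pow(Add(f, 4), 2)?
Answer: Rational(-17293629629868, 226921) ≈ -7.6210e+7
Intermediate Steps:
Function('a')(f, N) = Pow(Add(4, f), 2)
Function('m')(n, g) = Add(g, Mul(g, Add(g, n))) (Function('m')(n, g) = Add(g, Mul(Add(g, n), g)) = Add(g, Mul(g, Add(g, n))))
Add(Mul(Function('m')(583, -323), Pow(Function('F')(Function('a')(21, -21)), -1)), Mul(377832, Pow(-453842, -1))) = Add(Mul(Mul(-323, Add(1, -323, 583)), Pow(Pow(Add(279, Pow(Add(4, 21), 2)), -1), -1)), Mul(377832, Pow(-453842, -1))) = Add(Mul(Mul(-323, 261), Pow(Pow(Add(279, Pow(25, 2)), -1), -1)), Mul(377832, Rational(-1, 453842))) = Add(Mul(-84303, Pow(Pow(Add(279, 625), -1), -1)), Rational(-188916, 226921)) = Add(Mul(-84303, Pow(Pow(904, -1), -1)), Rational(-188916, 226921)) = Add(Mul(-84303, Pow(Rational(1, 904), -1)), Rational(-188916, 226921)) = Add(Mul(-84303, 904), Rational(-188916, 226921)) = Add(-76209912, Rational(-188916, 226921)) = Rational(-17293629629868, 226921)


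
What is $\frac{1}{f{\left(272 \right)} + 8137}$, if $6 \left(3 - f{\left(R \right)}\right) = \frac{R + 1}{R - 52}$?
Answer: $\frac{440}{3581509} \approx 0.00012285$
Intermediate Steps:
$f{\left(R \right)} = 3 - \frac{1 + R}{6 \left(-52 + R\right)}$ ($f{\left(R \right)} = 3 - \frac{\left(R + 1\right) \frac{1}{R - 52}}{6} = 3 - \frac{\left(1 + R\right) \frac{1}{-52 + R}}{6} = 3 - \frac{\frac{1}{-52 + R} \left(1 + R\right)}{6} = 3 - \frac{1 + R}{6 \left(-52 + R\right)}$)
$\frac{1}{f{\left(272 \right)} + 8137} = \frac{1}{\frac{-937 + 17 \cdot 272}{6 \left(-52 + 272\right)} + 8137} = \frac{1}{\frac{-937 + 4624}{6 \cdot 220} + 8137} = \frac{1}{\frac{1}{6} \cdot \frac{1}{220} \cdot 3687 + 8137} = \frac{1}{\frac{1229}{440} + 8137} = \frac{1}{\frac{3581509}{440}} = \frac{440}{3581509}$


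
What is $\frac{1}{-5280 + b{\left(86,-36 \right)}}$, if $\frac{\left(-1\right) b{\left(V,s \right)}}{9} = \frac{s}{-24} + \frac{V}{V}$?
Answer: $- \frac{2}{10605} \approx -0.00018859$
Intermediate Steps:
$b{\left(V,s \right)} = -9 + \frac{3 s}{8}$ ($b{\left(V,s \right)} = - 9 \left(\frac{s}{-24} + \frac{V}{V}\right) = - 9 \left(s \left(- \frac{1}{24}\right) + 1\right) = - 9 \left(- \frac{s}{24} + 1\right) = - 9 \left(1 - \frac{s}{24}\right) = -9 + \frac{3 s}{8}$)
$\frac{1}{-5280 + b{\left(86,-36 \right)}} = \frac{1}{-5280 + \left(-9 + \frac{3}{8} \left(-36\right)\right)} = \frac{1}{-5280 - \frac{45}{2}} = \frac{1}{- \frac{10605}{2}} = - \frac{2}{10605}$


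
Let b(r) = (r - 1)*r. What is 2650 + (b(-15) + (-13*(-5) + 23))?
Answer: 2978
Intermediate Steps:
b(r) = r*(-1 + r) (b(r) = (-1 + r)*r = r*(-1 + r))
2650 + (b(-15) + (-13*(-5) + 23)) = 2650 + (-15*(-1 - 15) + (-13*(-5) + 23)) = 2650 + (-15*(-16) + (65 + 23)) = 2650 + (240 + 88) = 2650 + 328 = 2978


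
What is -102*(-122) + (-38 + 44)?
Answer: 12450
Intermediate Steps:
-102*(-122) + (-38 + 44) = 12444 + 6 = 12450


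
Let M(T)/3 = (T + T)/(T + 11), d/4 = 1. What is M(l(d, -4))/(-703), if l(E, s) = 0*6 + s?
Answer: 24/4921 ≈ 0.0048771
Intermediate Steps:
d = 4 (d = 4*1 = 4)
l(E, s) = s (l(E, s) = 0 + s = s)
M(T) = 6*T/(11 + T) (M(T) = 3*((T + T)/(T + 11)) = 3*((2*T)/(11 + T)) = 3*(2*T/(11 + T)) = 6*T/(11 + T))
M(l(d, -4))/(-703) = (6*(-4)/(11 - 4))/(-703) = (6*(-4)/7)*(-1/703) = (6*(-4)*(⅐))*(-1/703) = -24/7*(-1/703) = 24/4921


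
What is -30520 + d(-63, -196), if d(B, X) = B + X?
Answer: -30779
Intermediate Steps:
-30520 + d(-63, -196) = -30520 + (-63 - 196) = -30520 - 259 = -30779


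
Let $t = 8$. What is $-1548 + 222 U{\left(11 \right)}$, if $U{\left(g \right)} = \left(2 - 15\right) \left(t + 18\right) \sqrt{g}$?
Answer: $-1548 - 75036 \sqrt{11} \approx -2.5041 \cdot 10^{5}$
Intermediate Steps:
$U{\left(g \right)} = - 338 \sqrt{g}$ ($U{\left(g \right)} = \left(2 - 15\right) \left(8 + 18\right) \sqrt{g} = \left(-13\right) 26 \sqrt{g} = - 338 \sqrt{g}$)
$-1548 + 222 U{\left(11 \right)} = -1548 + 222 \left(- 338 \sqrt{11}\right) = -1548 - 75036 \sqrt{11}$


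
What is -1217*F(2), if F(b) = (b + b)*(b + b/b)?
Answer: -14604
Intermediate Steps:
F(b) = 2*b*(1 + b) (F(b) = (2*b)*(b + 1) = (2*b)*(1 + b) = 2*b*(1 + b))
-1217*F(2) = -2434*2*(1 + 2) = -2434*2*3 = -1217*12 = -14604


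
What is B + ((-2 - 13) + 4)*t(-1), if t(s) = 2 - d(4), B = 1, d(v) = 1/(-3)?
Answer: -74/3 ≈ -24.667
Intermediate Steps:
d(v) = -1/3
t(s) = 7/3 (t(s) = 2 - 1*(-1/3) = 2 + 1/3 = 7/3)
B + ((-2 - 13) + 4)*t(-1) = 1 + ((-2 - 13) + 4)*(7/3) = 1 + (-15 + 4)*(7/3) = 1 - 11*7/3 = 1 - 77/3 = -74/3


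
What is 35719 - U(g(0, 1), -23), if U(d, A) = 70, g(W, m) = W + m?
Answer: 35649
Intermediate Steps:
35719 - U(g(0, 1), -23) = 35719 - 1*70 = 35719 - 70 = 35649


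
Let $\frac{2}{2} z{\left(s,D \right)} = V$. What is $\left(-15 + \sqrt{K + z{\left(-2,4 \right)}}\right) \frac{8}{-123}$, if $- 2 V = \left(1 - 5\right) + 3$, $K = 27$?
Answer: $\frac{40}{41} - \frac{4 \sqrt{110}}{123} \approx 0.63453$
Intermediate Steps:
$V = \frac{1}{2}$ ($V = - \frac{\left(1 - 5\right) + 3}{2} = - \frac{-4 + 3}{2} = \left(- \frac{1}{2}\right) \left(-1\right) = \frac{1}{2} \approx 0.5$)
$z{\left(s,D \right)} = \frac{1}{2}$
$\left(-15 + \sqrt{K + z{\left(-2,4 \right)}}\right) \frac{8}{-123} = \left(-15 + \sqrt{27 + \frac{1}{2}}\right) \frac{8}{-123} = \left(-15 + \sqrt{\frac{55}{2}}\right) 8 \left(- \frac{1}{123}\right) = \left(-15 + \frac{\sqrt{110}}{2}\right) \left(- \frac{8}{123}\right) = \frac{40}{41} - \frac{4 \sqrt{110}}{123}$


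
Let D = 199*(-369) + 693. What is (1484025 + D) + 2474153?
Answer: 3885440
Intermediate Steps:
D = -72738 (D = -73431 + 693 = -72738)
(1484025 + D) + 2474153 = (1484025 - 72738) + 2474153 = 1411287 + 2474153 = 3885440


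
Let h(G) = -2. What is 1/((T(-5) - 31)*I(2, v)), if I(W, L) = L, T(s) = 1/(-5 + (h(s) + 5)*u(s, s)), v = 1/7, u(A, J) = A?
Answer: -140/621 ≈ -0.22544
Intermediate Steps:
v = ⅐ ≈ 0.14286
T(s) = 1/(-5 + 3*s) (T(s) = 1/(-5 + (-2 + 5)*s) = 1/(-5 + 3*s))
1/((T(-5) - 31)*I(2, v)) = 1/((1/(-5 + 3*(-5)) - 31)*(⅐)) = 1/((1/(-5 - 15) - 31)*(⅐)) = 1/((1/(-20) - 31)*(⅐)) = 1/((-1/20 - 31)*(⅐)) = 1/(-621/20*⅐) = 1/(-621/140) = -140/621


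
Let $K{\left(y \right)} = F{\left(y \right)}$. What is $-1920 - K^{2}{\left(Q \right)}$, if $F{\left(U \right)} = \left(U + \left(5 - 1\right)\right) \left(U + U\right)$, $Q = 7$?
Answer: $-25636$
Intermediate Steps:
$F{\left(U \right)} = 2 U \left(4 + U\right)$ ($F{\left(U \right)} = \left(U + \left(5 - 1\right)\right) 2 U = \left(U + 4\right) 2 U = \left(4 + U\right) 2 U = 2 U \left(4 + U\right)$)
$K{\left(y \right)} = 2 y \left(4 + y\right)$
$-1920 - K^{2}{\left(Q \right)} = -1920 - \left(2 \cdot 7 \left(4 + 7\right)\right)^{2} = -1920 - \left(2 \cdot 7 \cdot 11\right)^{2} = -1920 - 154^{2} = -1920 - 23716 = -25636$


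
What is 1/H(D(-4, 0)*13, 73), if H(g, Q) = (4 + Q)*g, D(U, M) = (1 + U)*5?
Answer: -1/15015 ≈ -6.6600e-5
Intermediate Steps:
D(U, M) = 5 + 5*U
H(g, Q) = g*(4 + Q)
1/H(D(-4, 0)*13, 73) = 1/(((5 + 5*(-4))*13)*(4 + 73)) = 1/(((5 - 20)*13)*77) = 1/(-15*13*77) = 1/(-195*77) = 1/(-15015) = -1/15015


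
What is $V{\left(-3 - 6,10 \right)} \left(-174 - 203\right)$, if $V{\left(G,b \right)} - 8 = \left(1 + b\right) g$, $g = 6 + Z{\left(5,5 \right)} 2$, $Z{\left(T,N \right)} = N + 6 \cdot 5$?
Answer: $-318188$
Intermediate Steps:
$Z{\left(T,N \right)} = 30 + N$ ($Z{\left(T,N \right)} = N + 30 = 30 + N$)
$g = 76$ ($g = 6 + \left(30 + 5\right) 2 = 6 + 35 \cdot 2 = 6 + 70 = 76$)
$V{\left(G,b \right)} = 84 + 76 b$ ($V{\left(G,b \right)} = 8 + \left(1 + b\right) 76 = 8 + \left(76 + 76 b\right) = 84 + 76 b$)
$V{\left(-3 - 6,10 \right)} \left(-174 - 203\right) = \left(84 + 76 \cdot 10\right) \left(-174 - 203\right) = \left(84 + 760\right) \left(-377\right) = 844 \left(-377\right) = -318188$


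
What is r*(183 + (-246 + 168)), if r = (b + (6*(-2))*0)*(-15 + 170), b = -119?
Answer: -1936725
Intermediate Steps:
r = -18445 (r = (-119 + (6*(-2))*0)*(-15 + 170) = (-119 - 12*0)*155 = (-119 + 0)*155 = -119*155 = -18445)
r*(183 + (-246 + 168)) = -18445*(183 + (-246 + 168)) = -18445*(183 - 78) = -18445*105 = -1936725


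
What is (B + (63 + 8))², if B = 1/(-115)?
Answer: 66650896/13225 ≈ 5039.8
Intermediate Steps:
B = -1/115 ≈ -0.0086956
(B + (63 + 8))² = (-1/115 + (63 + 8))² = (-1/115 + 71)² = (8164/115)² = 66650896/13225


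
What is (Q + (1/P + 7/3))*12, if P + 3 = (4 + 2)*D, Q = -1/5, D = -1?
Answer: 364/15 ≈ 24.267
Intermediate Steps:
Q = -⅕ (Q = -1/5 = -1*⅕ = -⅕ ≈ -0.20000)
P = -9 (P = -3 + (4 + 2)*(-1) = -3 + 6*(-1) = -3 - 6 = -9)
(Q + (1/P + 7/3))*12 = (-⅕ + (1/(-9) + 7/3))*12 = (-⅕ + (1*(-⅑) + 7*(⅓)))*12 = (-⅕ + (-⅑ + 7/3))*12 = (-⅕ + 20/9)*12 = (91/45)*12 = 364/15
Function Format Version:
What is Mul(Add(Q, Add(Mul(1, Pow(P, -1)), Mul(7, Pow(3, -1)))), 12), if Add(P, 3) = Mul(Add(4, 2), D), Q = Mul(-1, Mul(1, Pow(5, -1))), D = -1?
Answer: Rational(364, 15) ≈ 24.267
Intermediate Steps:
Q = Rational(-1, 5) (Q = Mul(-1, Mul(1, Rational(1, 5))) = Mul(-1, Rational(1, 5)) = Rational(-1, 5) ≈ -0.20000)
P = -9 (P = Add(-3, Mul(Add(4, 2), -1)) = Add(-3, Mul(6, -1)) = Add(-3, -6) = -9)
Mul(Add(Q, Add(Mul(1, Pow(P, -1)), Mul(7, Pow(3, -1)))), 12) = Mul(Add(Rational(-1, 5), Add(Mul(1, Pow(-9, -1)), Mul(7, Pow(3, -1)))), 12) = Mul(Add(Rational(-1, 5), Add(Mul(1, Rational(-1, 9)), Mul(7, Rational(1, 3)))), 12) = Mul(Add(Rational(-1, 5), Add(Rational(-1, 9), Rational(7, 3))), 12) = Mul(Add(Rational(-1, 5), Rational(20, 9)), 12) = Mul(Rational(91, 45), 12) = Rational(364, 15)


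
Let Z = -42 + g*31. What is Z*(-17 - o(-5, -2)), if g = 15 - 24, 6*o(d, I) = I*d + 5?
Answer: 12519/2 ≈ 6259.5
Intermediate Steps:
o(d, I) = ⅚ + I*d/6 (o(d, I) = (I*d + 5)/6 = (5 + I*d)/6 = ⅚ + I*d/6)
g = -9
Z = -321 (Z = -42 - 9*31 = -42 - 279 = -321)
Z*(-17 - o(-5, -2)) = -321*(-17 - (⅚ + (⅙)*(-2)*(-5))) = -321*(-17 - (⅚ + 5/3)) = -321*(-17 - 1*5/2) = -321*(-17 - 5/2) = -321*(-39/2) = 12519/2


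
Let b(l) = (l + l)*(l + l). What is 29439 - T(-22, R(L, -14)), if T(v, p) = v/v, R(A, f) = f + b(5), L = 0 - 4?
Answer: 29438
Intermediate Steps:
b(l) = 4*l**2 (b(l) = (2*l)*(2*l) = 4*l**2)
L = -4
R(A, f) = 100 + f (R(A, f) = f + 4*5**2 = f + 4*25 = f + 100 = 100 + f)
T(v, p) = 1
29439 - T(-22, R(L, -14)) = 29439 - 1*1 = 29439 - 1 = 29438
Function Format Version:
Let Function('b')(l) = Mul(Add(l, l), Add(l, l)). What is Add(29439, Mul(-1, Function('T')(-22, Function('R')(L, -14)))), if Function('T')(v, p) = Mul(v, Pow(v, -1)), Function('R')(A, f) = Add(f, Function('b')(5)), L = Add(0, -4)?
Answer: 29438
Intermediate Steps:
Function('b')(l) = Mul(4, Pow(l, 2)) (Function('b')(l) = Mul(Mul(2, l), Mul(2, l)) = Mul(4, Pow(l, 2)))
L = -4
Function('R')(A, f) = Add(100, f) (Function('R')(A, f) = Add(f, Mul(4, Pow(5, 2))) = Add(f, Mul(4, 25)) = Add(f, 100) = Add(100, f))
Function('T')(v, p) = 1
Add(29439, Mul(-1, Function('T')(-22, Function('R')(L, -14)))) = Add(29439, Mul(-1, 1)) = Add(29439, -1) = 29438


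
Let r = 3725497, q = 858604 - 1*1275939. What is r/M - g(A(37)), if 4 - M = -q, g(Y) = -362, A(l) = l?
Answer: 147348325/417331 ≈ 353.07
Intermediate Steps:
q = -417335 (q = 858604 - 1275939 = -417335)
M = -417331 (M = 4 - (-1)*(-417335) = 4 - 1*417335 = 4 - 417335 = -417331)
r/M - g(A(37)) = 3725497/(-417331) - 1*(-362) = 3725497*(-1/417331) + 362 = -3725497/417331 + 362 = 147348325/417331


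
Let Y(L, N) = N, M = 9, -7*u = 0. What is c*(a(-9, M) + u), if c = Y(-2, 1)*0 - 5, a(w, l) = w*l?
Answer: 405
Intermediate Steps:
u = 0 (u = -⅐*0 = 0)
a(w, l) = l*w
c = -5 (c = 1*0 - 5 = 0 - 5 = -5)
c*(a(-9, M) + u) = -5*(9*(-9) + 0) = -5*(-81 + 0) = -5*(-81) = 405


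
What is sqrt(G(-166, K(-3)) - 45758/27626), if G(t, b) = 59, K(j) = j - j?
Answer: 2*sqrt(2735277886)/13813 ≈ 7.5726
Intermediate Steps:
K(j) = 0
sqrt(G(-166, K(-3)) - 45758/27626) = sqrt(59 - 45758/27626) = sqrt(59 - 45758*1/27626) = sqrt(59 - 22879/13813) = sqrt(792088/13813) = 2*sqrt(2735277886)/13813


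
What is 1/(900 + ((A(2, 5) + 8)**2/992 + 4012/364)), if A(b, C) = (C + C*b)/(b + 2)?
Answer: 1444352/1316037435 ≈ 0.0010975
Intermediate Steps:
A(b, C) = (C + C*b)/(2 + b)
1/(900 + ((A(2, 5) + 8)**2/992 + 4012/364)) = 1/(900 + ((5*(1 + 2)/(2 + 2) + 8)**2/992 + 4012/364)) = 1/(900 + ((5*3/4 + 8)**2*(1/992) + 4012*(1/364))) = 1/(900 + ((5*(1/4)*3 + 8)**2*(1/992) + 1003/91)) = 1/(900 + ((15/4 + 8)**2*(1/992) + 1003/91)) = 1/(900 + ((47/4)**2*(1/992) + 1003/91)) = 1/(900 + ((2209/16)*(1/992) + 1003/91)) = 1/(900 + (2209/15872 + 1003/91)) = 1/(900 + 16120635/1444352) = 1/(1316037435/1444352) = 1444352/1316037435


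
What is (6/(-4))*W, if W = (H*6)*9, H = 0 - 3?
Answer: 243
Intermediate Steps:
H = -3
W = -162 (W = -3*6*9 = -18*9 = -162)
(6/(-4))*W = (6/(-4))*(-162) = (6*(-¼))*(-162) = -3/2*(-162) = 243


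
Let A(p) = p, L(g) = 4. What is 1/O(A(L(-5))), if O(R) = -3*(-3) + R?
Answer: 1/13 ≈ 0.076923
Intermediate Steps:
O(R) = 9 + R
1/O(A(L(-5))) = 1/(9 + 4) = 1/13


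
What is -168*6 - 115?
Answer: -1123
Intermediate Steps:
-168*6 - 115 = -21*48 - 115 = -1008 - 115 = -1123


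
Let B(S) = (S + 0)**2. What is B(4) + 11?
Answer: 27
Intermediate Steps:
B(S) = S**2
B(4) + 11 = 4**2 + 11 = 16 + 11 = 27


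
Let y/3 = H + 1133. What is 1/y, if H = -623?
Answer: 1/1530 ≈ 0.00065359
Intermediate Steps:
y = 1530 (y = 3*(-623 + 1133) = 3*510 = 1530)
1/y = 1/1530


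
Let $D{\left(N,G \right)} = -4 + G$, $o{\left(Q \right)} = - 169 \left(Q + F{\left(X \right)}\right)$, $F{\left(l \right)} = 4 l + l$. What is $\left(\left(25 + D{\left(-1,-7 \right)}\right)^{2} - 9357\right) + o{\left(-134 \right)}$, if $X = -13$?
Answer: $24470$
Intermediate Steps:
$F{\left(l \right)} = 5 l$
$o{\left(Q \right)} = 10985 - 169 Q$ ($o{\left(Q \right)} = - 169 \left(Q + 5 \left(-13\right)\right) = - 169 \left(Q - 65\right) = - 169 \left(-65 + Q\right) = 10985 - 169 Q$)
$\left(\left(25 + D{\left(-1,-7 \right)}\right)^{2} - 9357\right) + o{\left(-134 \right)} = \left(\left(25 - 11\right)^{2} - 9357\right) + \left(10985 - -22646\right) = \left(\left(25 - 11\right)^{2} - 9357\right) + \left(10985 + 22646\right) = \left(14^{2} - 9357\right) + 33631 = \left(196 - 9357\right) + 33631 = -9161 + 33631 = 24470$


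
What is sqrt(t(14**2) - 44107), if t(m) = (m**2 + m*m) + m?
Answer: sqrt(32921) ≈ 181.44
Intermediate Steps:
t(m) = m + 2*m**2 (t(m) = (m**2 + m**2) + m = 2*m**2 + m = m + 2*m**2)
sqrt(t(14**2) - 44107) = sqrt(14**2*(1 + 2*14**2) - 44107) = sqrt(196*(1 + 2*196) - 44107) = sqrt(196*(1 + 392) - 44107) = sqrt(196*393 - 44107) = sqrt(77028 - 44107) = sqrt(32921)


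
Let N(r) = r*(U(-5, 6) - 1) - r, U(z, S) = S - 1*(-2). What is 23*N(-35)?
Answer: -4830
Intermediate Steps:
U(z, S) = 2 + S (U(z, S) = S + 2 = 2 + S)
N(r) = 6*r (N(r) = r*((2 + 6) - 1) - r = r*(8 - 1) - r = r*7 - r = 7*r - r = 6*r)
23*N(-35) = 23*(6*(-35)) = 23*(-210) = -4830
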